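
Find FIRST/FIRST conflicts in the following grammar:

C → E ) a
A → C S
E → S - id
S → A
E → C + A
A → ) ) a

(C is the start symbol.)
Yes. A → C S / A → ')' ')' a on { ')' }; E → S '-' id / E → C '+' A on { ')' }

FIRST sets of the non-terminals at (or reachable through a nullable prefix from) the front of some alternative:
  FIRST(C) = { ')' }
  FIRST(S) = { ')' }

Productions for A:
  A → C S: FIRST = { ')' }
  A → ) ) a: FIRST = { ')' }
Productions for E:
  E → S - id: FIRST = { ')' }
  E → C + A: FIRST = { ')' }
C, S have only one production, so no FIRST/FIRST conflict is possible there.

Conflict for A: A → C S and A → ) ) a
  Overlap: { ')' }
Conflict for E: E → S - id and E → C + A
  Overlap: { ')' }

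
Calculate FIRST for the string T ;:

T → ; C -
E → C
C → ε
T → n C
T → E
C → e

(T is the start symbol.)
{ ';', 'e', 'n' }

FIRST sets of the non-terminals involved (from the grammar, by fixed-point iteration):
  FIRST(T) = { ';', 'e', 'n', ε }

To compute FIRST(T ;), process the symbols left to right:
Symbol T is a non-terminal. Add FIRST(T) \ {ε} = { ';', 'e', 'n' }
T is nullable (ε ∈ FIRST(T)), continue to the next symbol.
Symbol ; is a terminal. Add ';' and stop.
FIRST(T ;) = { ';', 'e', 'n' }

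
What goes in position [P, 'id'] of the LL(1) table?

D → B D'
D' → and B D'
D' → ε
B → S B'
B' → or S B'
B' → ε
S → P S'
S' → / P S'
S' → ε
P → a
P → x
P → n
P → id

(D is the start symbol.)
P → id

To find M[P, 'id'], we find productions for P where 'id' is in the predict set (PREDICT(N → α) = (FIRST(α) \ {ε}) ∪ (FOLLOW(N) if α ⇒* ε)).

P → a: PREDICT = { 'a' }
P → x: PREDICT = { 'x' }
P → n: PREDICT = { 'n' }
P → id: PREDICT = { 'id' }
  'id' is in predict set, so this production goes in M[P, 'id']

M[P, 'id'] = P → id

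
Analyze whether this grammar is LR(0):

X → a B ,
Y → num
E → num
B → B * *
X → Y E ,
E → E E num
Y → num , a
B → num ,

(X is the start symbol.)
A grammar is LR(0) if no state in the canonical LR(0) collection has:
  - both a shift item (dot before a terminal) and a complete item (shift-reduce conflict), or
  - two or more complete items (reduce-reduce conflict; the accept item [X' → X .] counts as a complete item here).

Augment with X' → X and build the canonical LR(0) collection (I0 = CLOSURE({[X' → . X]}), then GOTO on every symbol after a dot until no new states appear). It has 18 states:
  I0: { [X → . Y E ,], [X → . a B ,], [X' → . X], [Y → . num , a], [Y → . num] }  — shift
  I1: { [X' → X .] }  — accept
  I2: { [E → . E E num], [E → . num], [X → Y . E ,] }  — shift
  I3: { [B → . B * *], [B → . num ,], [X → a . B ,] }  — shift
  I4: { [Y → num . , a], [Y → num .] }  — shift, reduce
  I5: { [Y → num , . a] }  — shift
  I6: { [Y → num , a .] }  — reduce
  I7: { [B → B . * *], [X → a B . ,] }  — shift
  I8: { [B → num . ,] }  — shift
  I9: { [B → num , .] }  — reduce
  I10: { [B → B * . *] }  — shift
  I11: { [X → a B , .] }  — reduce
  I12: { [B → B * * .] }  — reduce
  I13: { [E → . E E num], [E → . num], [E → E . E num], [X → Y E . ,] }  — shift
  I14: { [E → num .] }  — reduce
  I15: { [X → Y E , .] }  — reduce
  I16: { [E → . E E num], [E → . num], [E → E . E num], [E → E E . num] }  — shift
  I17: { [E → E E num .], [E → num .] }  — 2 reduces

Conflict in state I4:
  Shift-reduce conflict between [Y → num .] and [Y → num . , a]
So the grammar is NOT LR(0).

Answer: No. Shift-reduce conflict between [Y → num .] and [Y → num . , a]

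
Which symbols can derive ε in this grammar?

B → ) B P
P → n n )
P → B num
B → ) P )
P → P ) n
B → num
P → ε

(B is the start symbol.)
{ 'P' }

A non-terminal is nullable if it can derive ε (the empty string): either it has an ε-production, or it has a production whose right-hand side consists entirely of nullable non-terminals.

ε-productions: P → ε
So P is immediately nullable.
No further non-terminal can be added: every production for the remaining non-terminals contains a terminal or a non-nullable non-terminal.
Nullable = { 'P' }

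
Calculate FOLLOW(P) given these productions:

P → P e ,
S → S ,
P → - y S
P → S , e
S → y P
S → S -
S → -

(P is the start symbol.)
To compute FOLLOW(P), find every occurrence of P on a right-hand side N → α P β: add FIRST(β) \ {ε}, and if β is empty or nullable also add FOLLOW(N). Iterate to a fixed point.

P is the start symbol, so $ ∈ FOLLOW(P).
In P → P e ,: P is followed by e ',', add FIRST(e ',') \ {ε} = { 'e' }
In S → y P: P is at the end, add FOLLOW(S)

The FOLLOW sets referred to above (computed the same way, to a fixed point):
  FOLLOW(S) = { $, ',', '-', 'e' }

Taking the union: FOLLOW(P) = { $, ',', '-', 'e' }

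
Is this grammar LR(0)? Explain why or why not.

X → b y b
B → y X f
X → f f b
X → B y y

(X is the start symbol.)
Augment with X' → X and build the canonical LR(0) collection (I0 = CLOSURE({[X' → . X]}), then GOTO on every symbol after a dot until no new states appear). It has 14 states:
  I0: { [B → . y X f], [X → . B y y], [X → . b y b], [X → . f f b], [X' → . X] }  — shift
  I1: { [X → B . y y] }  — shift
  I2: { [X' → X .] }  — accept
  I3: { [X → b . y b] }  — shift
  I4: { [X → f . f b] }  — shift
  I5: { [B → . y X f], [B → y . X f], [X → . B y y], [X → . b y b], [X → . f f b] }  — shift
  I6: { [B → y X . f] }  — shift
  I7: { [B → y X f .] }  — reduce
  I8: { [X → f f . b] }  — shift
  I9: { [X → f f b .] }  — reduce
  I10: { [X → b y . b] }  — shift
  I11: { [X → b y b .] }  — reduce
  I12: { [X → B y . y] }  — shift
  I13: { [X → B y y .] }  — reduce

Every state is either a pure shift/goto state or contains exactly one complete item and nothing to shift — no conflicts. The grammar is LR(0).

Answer: Yes, the grammar is LR(0)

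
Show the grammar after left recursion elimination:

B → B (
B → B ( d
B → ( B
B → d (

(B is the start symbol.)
B → ( B B'
B → d ( B'
B' → ( B'
B' → ( d B'
B' → ε

B is directly left-recursive. The standard transformation for
  A → A α₁ | ... | A α_m | β₁ | ... | β_n
is
  A  → β₁ A' | ... | β_n A'
  A' → α₁ A' | ... | α_m A' | ε

B → ( B becomes B → ( B B'
B → d ( becomes B → d ( B'
B → B ( becomes B' → ( B'
B → B ( d becomes B' → ( d B'
Add B' → ε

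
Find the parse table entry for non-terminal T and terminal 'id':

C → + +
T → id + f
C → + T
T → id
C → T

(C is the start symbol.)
T → id + f, T → id

To find M[T, 'id'], we find productions for T where 'id' is in the predict set (PREDICT(N → α) = (FIRST(α) \ {ε}) ∪ (FOLLOW(N) if α ⇒* ε)).

T → id + f: PREDICT = { 'id' }
  'id' is in predict set, so this production goes in M[T, 'id']
T → id: PREDICT = { 'id' }
  'id' is in predict set, so this production goes in M[T, 'id']

M[T, 'id'] = T → id + f, T → id  (a multiply-defined cell — the grammar is not LL(1))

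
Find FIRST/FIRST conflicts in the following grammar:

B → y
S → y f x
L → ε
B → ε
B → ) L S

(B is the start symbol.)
A FIRST/FIRST conflict occurs when two productions N → α and N → β for the same non-terminal have FIRST(α) ∩ FIRST(β) ≠ ∅ (with ε ∈ FIRST of a nullable right-hand side, so two nullable alternatives also conflict).

Productions for B:
  B → y: FIRST = { 'y' }
  B → ε: FIRST = { ε }
  B → ) L S: FIRST = { ')' }
S, L have only one production, so no FIRST/FIRST conflict is possible there.

All alternatives of each non-terminal have pairwise disjoint FIRST sets.

Answer: No FIRST/FIRST conflicts.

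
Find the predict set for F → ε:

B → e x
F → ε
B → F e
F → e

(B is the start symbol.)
PREDICT(F → ε) = (FIRST(RHS) \ {ε}) ∪ (FOLLOW(F) if ε ∈ FIRST(RHS), i.e. RHS ⇒* ε)
The right-hand side is ε (FIRST(ε) = { ε }), so the predict set is FOLLOW(F) = { 'e' }
PREDICT(F → ε) = { 'e' }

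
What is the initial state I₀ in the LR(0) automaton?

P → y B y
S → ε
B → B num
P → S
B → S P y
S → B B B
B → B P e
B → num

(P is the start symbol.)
First, augment the grammar with P' → P
I₀ = CLOSURE({ [P' → . P] }):
  [P' → . P] has the dot before P: add [P → . y B y], [P → . S]
  [P → . S] has the dot before S: add [S → .], [S → . B B B]
  [S → . B B B] has the dot before B: add [B → . B num], [B → . S P y], [B → . B P e], [B → . num]
No further items can be added.

I₀ = { [B → . B P e], [B → . B num], [B → . S P y], [B → . num], [P → . S], [P → . y B y], [P' → . P], [S → . B B B], [S → .] }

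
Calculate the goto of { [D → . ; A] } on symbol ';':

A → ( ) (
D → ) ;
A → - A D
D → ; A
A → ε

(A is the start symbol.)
{ [A → . ( ) (], [A → . - A D], [A → .], [D → ; . A] }

GOTO(I, ';') = CLOSURE({ [A → αX.β] : [A → α.Xβ] ∈ I, X = ';' })

Items with dot before ';', with the dot advanced:
  [D → . ; A] → [D → ; . A]
Closure of the advanced items:
  [D → ; . A] has the dot before A: add [A → . ( ) (], [A → . - A D], [A → .]

GOTO = { [A → . ( ) (], [A → . - A D], [A → .], [D → ; . A] }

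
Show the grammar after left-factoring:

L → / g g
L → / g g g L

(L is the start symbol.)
Left-factoring transforms A → αβ₁ | αβ₂ into A → αA' and A' → β₁ | β₂
(α is the longest common prefix among the alternatives). Repeat until
no nonterminal has two alternatives with a common prefix.

Round 1: L has alternatives sharing prefix '/ g g'. Introduce L': L → / g g L'
  Add: L' → ε
  Add: L' → g L

No remaining common prefixes — done.

Resulting grammar:
L → / g g L'
L' → ε
L' → g L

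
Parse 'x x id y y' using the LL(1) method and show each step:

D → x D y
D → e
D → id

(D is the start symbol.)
Stack is shown with the top on the left.

Stack      Input         Action
-------------------------------
D $        x x id y y $  output D → x D y
x D y $    x x id y y $  match 'x'
D y $      x id y y $    output D → x D y
x D y y $  x id y y $    match 'x'
D y y $    id y y $      output D → id
id y y $   id y y $      match 'id'
y y $      y y $         match 'y'
y $        y $           match 'y'
$          $             accept

The string is accepted.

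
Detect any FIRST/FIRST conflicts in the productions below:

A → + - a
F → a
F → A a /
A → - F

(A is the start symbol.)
A FIRST/FIRST conflict occurs when two productions N → α and N → β for the same non-terminal have FIRST(α) ∩ FIRST(β) ≠ ∅ (with ε ∈ FIRST of a nullable right-hand side, so two nullable alternatives also conflict).

FIRST sets of the non-terminals at (or reachable through a nullable prefix from) the front of some alternative:
  FIRST(A) = { '+', '-' }

Productions for A:
  A → + - a: FIRST = { '+' }
  A → - F: FIRST = { '-' }
Productions for F:
  F → a: FIRST = { 'a' }
  F → A a /: FIRST = { '+', '-' }

All alternatives of each non-terminal have pairwise disjoint FIRST sets.

Answer: No FIRST/FIRST conflicts.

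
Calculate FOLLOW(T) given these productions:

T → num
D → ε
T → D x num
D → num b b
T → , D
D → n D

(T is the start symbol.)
To compute FOLLOW(T), find every occurrence of T on a right-hand side N → α T β: add FIRST(β) \ {ε}, and if β is empty or nullable also add FOLLOW(N). Iterate to a fixed point.

T is the start symbol, so $ ∈ FOLLOW(T).
T does not occur on any right-hand side.

Taking the union: FOLLOW(T) = { $ }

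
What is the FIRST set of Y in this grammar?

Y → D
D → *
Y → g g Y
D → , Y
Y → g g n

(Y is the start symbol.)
To compute FIRST(Y), examine every production with Y on the left-hand side, reading each right-hand side left to right until a non-nullable symbol is reached.

FIRST sets of the other non-terminals involved (by the same procedure, iterated to a fixed point):
  FIRST(D) = { '*', ',' }

From Y → D:
  - D is a non-terminal: add FIRST(D) \ {ε} = { '*', ',' }
    D is not nullable, so stop
From Y → g g Y:
  - g is a terminal: add 'g' and stop
From Y → g g n:
  - g is a terminal: add 'g' and stop

Collecting: FIRST(Y) = { '*', ',', 'g' }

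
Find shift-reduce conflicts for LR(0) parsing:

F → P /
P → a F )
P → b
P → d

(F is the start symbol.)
Augment with F' → F and build the canonical LR(0) collection (I0 = CLOSURE({[F' → . F]}), then GOTO on every symbol after a dot until no new states appear). It has 9 states:
  I0: { [F → . P /], [F' → . F], [P → . a F )], [P → . b], [P → . d] }  — shift
  I1: { [F' → F .] }  — accept
  I2: { [F → P . /] }  — shift
  I3: { [F → . P /], [P → . a F )], [P → . b], [P → . d], [P → a . F )] }  — shift
  I4: { [P → b .] }  — reduce
  I5: { [P → d .] }  — reduce
  I6: { [P → a F . )] }  — shift
  I7: { [P → a F ) .] }  — reduce
  I8: { [F → P / .] }  — reduce

No state contains both a complete item and a shift item.

Answer: No shift-reduce conflicts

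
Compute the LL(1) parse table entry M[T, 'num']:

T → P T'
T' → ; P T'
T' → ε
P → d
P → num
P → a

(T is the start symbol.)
T → P T'

To find M[T, 'num'], we find productions for T where 'num' is in the predict set (PREDICT(N → α) = (FIRST(α) \ {ε}) ∪ (FOLLOW(N) if α ⇒* ε)).

Relevant sets:
  FIRST(P) = { 'a', 'd', 'num' }

T → P T': PREDICT = { 'a', 'd', 'num' }
  'num' is in predict set, so this production goes in M[T, 'num']

M[T, 'num'] = T → P T'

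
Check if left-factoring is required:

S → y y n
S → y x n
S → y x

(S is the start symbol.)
Yes, S has productions with common prefix 'y'

Left-factoring is needed when two productions for the same non-terminal
share a common prefix on the right-hand side.

Productions for S:
  S → y y n
  S → y x n
  S → y x

Found common prefix 'y' in productions for S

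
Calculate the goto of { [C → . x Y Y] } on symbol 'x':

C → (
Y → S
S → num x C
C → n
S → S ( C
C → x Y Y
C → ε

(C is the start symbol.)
{ [C → x . Y Y], [S → . S ( C], [S → . num x C], [Y → . S] }

GOTO(I, 'x') = CLOSURE({ [A → αX.β] : [A → α.Xβ] ∈ I, X = 'x' })

Items with dot before 'x', with the dot advanced:
  [C → . x Y Y] → [C → x . Y Y]
Closure of the advanced items:
  [C → x . Y Y] has the dot before Y: add [Y → . S]
  [Y → . S] has the dot before S: add [S → . num x C], [S → . S ( C]

GOTO = { [C → x . Y Y], [S → . S ( C], [S → . num x C], [Y → . S] }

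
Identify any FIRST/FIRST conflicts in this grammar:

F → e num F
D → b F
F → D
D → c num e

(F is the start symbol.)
No FIRST/FIRST conflicts.

A FIRST/FIRST conflict occurs when two productions N → α and N → β for the same non-terminal have FIRST(α) ∩ FIRST(β) ≠ ∅ (with ε ∈ FIRST of a nullable right-hand side, so two nullable alternatives also conflict).

FIRST sets of the non-terminals at (or reachable through a nullable prefix from) the front of some alternative:
  FIRST(D) = { 'b', 'c' }

Productions for F:
  F → e num F: FIRST = { 'e' }
  F → D: FIRST = { 'b', 'c' }
Productions for D:
  D → b F: FIRST = { 'b' }
  D → c num e: FIRST = { 'c' }

All alternatives of each non-terminal have pairwise disjoint FIRST sets.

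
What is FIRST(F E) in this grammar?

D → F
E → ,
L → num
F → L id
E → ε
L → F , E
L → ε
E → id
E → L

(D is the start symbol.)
FIRST sets of the non-terminals involved (from the grammar, by fixed-point iteration):
  FIRST(F) = { 'id', 'num' }

To compute FIRST(F E), process the symbols left to right:
Symbol F is a non-terminal. Add FIRST(F) \ {ε} = { 'id', 'num' }
F is not nullable (ε ∉ FIRST(F)), so stop here.
FIRST(F E) = { 'id', 'num' }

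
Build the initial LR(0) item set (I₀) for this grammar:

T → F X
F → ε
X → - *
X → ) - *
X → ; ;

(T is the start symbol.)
First, augment the grammar with T' → T
I₀ = CLOSURE({ [T' → . T] }):
  [T' → . T] has the dot before T: add [T → . F X]
  [T → . F X] has the dot before F: add [F → .]
No further items can be added.

I₀ = { [F → .], [T → . F X], [T' → . T] }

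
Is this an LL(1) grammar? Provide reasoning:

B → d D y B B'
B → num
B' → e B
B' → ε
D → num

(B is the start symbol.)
A grammar is LL(1) if for each non-terminal N with multiple productions, the predict sets of those productions are pairwise disjoint, where PREDICT(N → α) = (FIRST(α) \ {ε}) ∪ (FOLLOW(N) if α ⇒* ε).

Relevant sets:
  FOLLOW(B') = { $, 'e' }

For B:
  PREDICT(B → d D y B B') = { 'd' }
  PREDICT(B → num) = { 'num' }
For B':
  PREDICT(B' → e B) = { 'e' }
  PREDICT(B' → ε) = { $, 'e' }
D has a single production, so nothing to check there.

Conflict found: Predict set conflict for B': { 'e' }
The grammar is NOT LL(1).

Answer: No. Predict set conflict for B': { 'e' }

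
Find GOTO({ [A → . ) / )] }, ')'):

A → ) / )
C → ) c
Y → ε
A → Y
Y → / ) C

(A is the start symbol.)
{ [A → ) . / )] }

GOTO(I, ')') = CLOSURE({ [A → αX.β] : [A → α.Xβ] ∈ I, X = ')' })

Items with dot before ')', with the dot advanced:
  [A → . ) / )] → [A → ) . / )]
Closure adds nothing (no advanced item has the dot before a non-terminal).

GOTO = { [A → ) . / )] }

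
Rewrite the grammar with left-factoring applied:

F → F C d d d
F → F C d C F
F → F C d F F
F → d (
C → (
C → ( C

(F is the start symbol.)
Left-factoring transforms A → αβ₁ | αβ₂ into A → αA' and A' → β₁ | β₂
(α is the longest common prefix among the alternatives). Repeat until
no nonterminal has two alternatives with a common prefix.

Round 1: F has alternatives sharing prefix 'F C d'. Introduce F': F → F C d F'
  Add: F' → d d
  Add: F' → C F
  Add: F' → F F

Round 2: C has alternatives sharing prefix '('. Introduce C': C → ( C'
  Add: C' → ε
  Add: C' → C

No remaining common prefixes — done.

Resulting grammar:
F → F C d F'
F' → d d
F' → C F
F' → F F
F → d (
C → ( C'
C' → ε
C' → C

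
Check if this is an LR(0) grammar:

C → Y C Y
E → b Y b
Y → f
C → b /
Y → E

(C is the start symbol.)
Yes, the grammar is LR(0)

A grammar is LR(0) if no state in the canonical LR(0) collection has:
  - both a shift item (dot before a terminal) and a complete item (shift-reduce conflict), or
  - two or more complete items (reduce-reduce conflict; the accept item [C' → C .] counts as a complete item here).

Augment with C' → C and build the canonical LR(0) collection (I0 = CLOSURE({[C' → . C]}), then GOTO on every symbol after a dot until no new states appear). It has 12 states:
  I0: { [C → . Y C Y], [C → . b /], [C' → . C], [E → . b Y b], [Y → . E], [Y → . f] }  — shift
  I1: { [C' → C .] }  — accept
  I2: { [Y → E .] }  — reduce
  I3: { [C → . Y C Y], [C → . b /], [C → Y . C Y], [E → . b Y b], [Y → . E], [Y → . f] }  — shift
  I4: { [C → b . /], [E → . b Y b], [E → b . Y b], [Y → . E], [Y → . f] }  — shift
  I5: { [Y → f .] }  — reduce
  I6: { [C → b / .] }  — reduce
  I7: { [E → b Y . b] }  — shift
  I8: { [E → . b Y b], [E → b . Y b], [Y → . E], [Y → . f] }  — shift
  I9: { [E → b Y b .] }  — reduce
  I10: { [C → Y C . Y], [E → . b Y b], [Y → . E], [Y → . f] }  — shift
  I11: { [C → Y C Y .] }  — reduce

Every state is either a pure shift/goto state or contains exactly one complete item and nothing to shift — no conflicts. The grammar is LR(0).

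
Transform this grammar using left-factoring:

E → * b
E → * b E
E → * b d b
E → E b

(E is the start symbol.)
Left-factoring transforms A → αβ₁ | αβ₂ into A → αA' and A' → β₁ | β₂
(α is the longest common prefix among the alternatives). Repeat until
no nonterminal has two alternatives with a common prefix.

Round 1: E has alternatives sharing prefix '* b'. Introduce E': E → * b E'
  Add: E' → ε
  Add: E' → E
  Add: E' → d b

No remaining common prefixes — done.

Resulting grammar:
E → * b E'
E' → ε
E' → E
E' → d b
E → E b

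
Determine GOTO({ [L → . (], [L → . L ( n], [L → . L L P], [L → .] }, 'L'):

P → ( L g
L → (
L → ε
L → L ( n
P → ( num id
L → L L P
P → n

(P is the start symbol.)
GOTO(I, 'L') = CLOSURE({ [A → αX.β] : [A → α.Xβ] ∈ I, X = 'L' })

Items with dot before 'L', with the dot advanced:
  [L → . L ( n] → [L → L . ( n]
  [L → . L L P] → [L → L . L P]
Closure of the advanced items:
  [L → L . L P] has the dot before L: add [L → . (], [L → .], [L → . L ( n], [L → . L L P]

GOTO = { [L → . (], [L → . L ( n], [L → . L L P], [L → .], [L → L . ( n], [L → L . L P] }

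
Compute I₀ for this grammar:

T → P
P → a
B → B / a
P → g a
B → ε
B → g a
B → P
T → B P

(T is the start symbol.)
First, augment the grammar with T' → T
I₀ = CLOSURE({ [T' → . T] }):
  [T' → . T] has the dot before T: add [T → . P], [T → . B P]
  [T → . P] has the dot before P: add [P → . a], [P → . g a]
  [T → . B P] has the dot before B: add [B → . B / a], [B → .], [B → . g a], [B → . P]
No further items can be added.

I₀ = { [B → . B / a], [B → . P], [B → . g a], [B → .], [P → . a], [P → . g a], [T → . B P], [T → . P], [T' → . T] }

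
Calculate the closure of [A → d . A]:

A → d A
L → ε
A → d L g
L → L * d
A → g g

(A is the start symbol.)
Start with: [A → d . A]
  [A → d . A] has the dot before A: add [A → . d A], [A → . d L g], [A → . g g]
No further items can be added.

CLOSURE = { [A → . d A], [A → . d L g], [A → . g g], [A → d . A] }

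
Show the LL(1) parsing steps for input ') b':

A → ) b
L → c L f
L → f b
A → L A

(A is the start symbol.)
LL(1) parsing maintains a stack (initially the start symbol over $) and the input. At each step: if the stack top is a terminal, match it against the current input token; if it is a non-terminal N, replace it with the RHS of M[N, lookahead] (the unique production whose predict set contains the lookahead).

Stack is shown with the top on the left.

Stack  Input  Action
--------------------
A $    ) b $  output A → ) b
) b $  ) b $  match ')'
b $    b $    match 'b'
$      $      accept

The string is accepted.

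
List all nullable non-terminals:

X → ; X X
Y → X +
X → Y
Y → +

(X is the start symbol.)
None

A non-terminal is nullable if it can derive ε (the empty string): either it has an ε-production, or it has a production whose right-hand side consists entirely of nullable non-terminals.

There are no ε-productions, so no non-terminal can derive ε.
No non-terminals are nullable.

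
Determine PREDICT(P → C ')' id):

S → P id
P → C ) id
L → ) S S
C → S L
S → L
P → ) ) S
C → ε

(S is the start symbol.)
PREDICT(P → C ')' id) = (FIRST(RHS) \ {ε}) ∪ (FOLLOW(P) if ε ∈ FIRST(RHS), i.e. RHS ⇒* ε)
FIRST(C) = { ')', ε }
FIRST(C ')' id) = { ')' }
ε ∉ FIRST(C ')' id), so FOLLOW(P) is not added.
PREDICT(P → C ')' id) = { ')' }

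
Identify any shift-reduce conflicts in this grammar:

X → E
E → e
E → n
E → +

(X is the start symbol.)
No shift-reduce conflicts

Augment with X' → X and build the canonical LR(0) collection (I0 = CLOSURE({[X' → . X]}), then GOTO on every symbol after a dot until no new states appear). It has 6 states:
  I0: { [E → . +], [E → . e], [E → . n], [X → . E], [X' → . X] }  — shift
  I1: { [E → + .] }  — reduce
  I2: { [X → E .] }  — reduce
  I3: { [X' → X .] }  — accept
  I4: { [E → e .] }  — reduce
  I5: { [E → n .] }  — reduce

No state contains both a complete item and a shift item.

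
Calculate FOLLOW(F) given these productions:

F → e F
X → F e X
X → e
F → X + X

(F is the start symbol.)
F is the start symbol, so $ ∈ FOLLOW(F).
In F → e F: F is at the end; this adds FOLLOW(F) to itself — nothing new
In X → F e X: F is followed by e X, add FIRST(e X) \ {ε} = { 'e' }

Taking the union: FOLLOW(F) = { $, 'e' }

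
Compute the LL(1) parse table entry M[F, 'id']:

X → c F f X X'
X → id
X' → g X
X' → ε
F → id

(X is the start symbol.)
To find M[F, 'id'], we find productions for F where 'id' is in the predict set (PREDICT(N → α) = (FIRST(α) \ {ε}) ∪ (FOLLOW(N) if α ⇒* ε)).

F → id: PREDICT = { 'id' }
  'id' is in predict set, so this production goes in M[F, 'id']

M[F, 'id'] = F → id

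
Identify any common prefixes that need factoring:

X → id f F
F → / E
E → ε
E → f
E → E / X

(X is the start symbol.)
No, left-factoring is not needed

Left-factoring is needed when two productions for the same non-terminal
share a common prefix on the right-hand side.

Productions for E:
  E → ε
  E → f
  E → E / X

No common prefixes found.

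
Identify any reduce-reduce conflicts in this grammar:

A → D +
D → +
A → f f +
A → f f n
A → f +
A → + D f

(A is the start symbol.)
No reduce-reduce conflicts

Augment with A' → A and build the canonical LR(0) collection (I0 = CLOSURE({[A' → . A]}), then GOTO on every symbol after a dot until no new states appear). It has 13 states:
  I0: { [A → . + D f], [A → . D +], [A → . f +], [A → . f f +], [A → . f f n], [A' → . A], [D → . +] }  — shift
  I1: { [A → + . D f], [D → + .], [D → . +] }  — shift, reduce
  I2: { [A' → A .] }  — accept
  I3: { [A → D . +] }  — shift
  I4: { [A → f . +], [A → f . f +], [A → f . f n] }  — shift
  I5: { [A → f + .] }  — reduce
  I6: { [A → f f . +], [A → f f . n] }  — shift
  I7: { [A → f f + .] }  — reduce
  I8: { [A → f f n .] }  — reduce
  I9: { [A → D + .] }  — reduce
  I10: { [D → + .] }  — reduce
  I11: { [A → + D . f] }  — shift
  I12: { [A → + D f .] }  — reduce

No state contains more than one complete item.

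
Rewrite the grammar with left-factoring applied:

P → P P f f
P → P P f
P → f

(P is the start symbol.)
P → P P f P'
P' → f
P' → ε
P → f

Left-factoring transforms A → αβ₁ | αβ₂ into A → αA' and A' → β₁ | β₂
(α is the longest common prefix among the alternatives). Repeat until
no nonterminal has two alternatives with a common prefix.

Round 1: P has alternatives sharing prefix 'P P f'. Introduce P': P → P P f P'
  Add: P' → f
  Add: P' → ε

No remaining common prefixes — done.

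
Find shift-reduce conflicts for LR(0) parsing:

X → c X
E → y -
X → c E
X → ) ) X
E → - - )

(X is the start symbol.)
A shift-reduce conflict occurs when an LR(0) state has both:
  - a complete (reduce) item [A → α .] (dot at the end), and
  - a shift item [B → β . c γ] (dot before a terminal).

Augment with X' → X and build the canonical LR(0) collection (I0 = CLOSURE({[X' → . X]}), then GOTO on every symbol after a dot until no new states appear). It has 13 states:
  I0: { [X → . ) ) X], [X → . c E], [X → . c X], [X' → . X] }  — shift
  I1: { [X → ) . ) X] }  — shift
  I2: { [X' → X .] }  — accept
  I3: { [E → . - - )], [E → . y -], [X → . ) ) X], [X → . c E], [X → . c X], [X → c . E], [X → c . X] }  — shift
  I4: { [E → - . - )] }  — shift
  I5: { [X → c E .] }  — reduce
  I6: { [X → c X .] }  — reduce
  I7: { [E → y . -] }  — shift
  I8: { [E → y - .] }  — reduce
  I9: { [E → - - . )] }  — shift
  I10: { [E → - - ) .] }  — reduce
  I11: { [X → ) ) . X], [X → . ) ) X], [X → . c E], [X → . c X] }  — shift
  I12: { [X → ) ) X .] }  — reduce

No state contains both a complete item and a shift item.

Answer: No shift-reduce conflicts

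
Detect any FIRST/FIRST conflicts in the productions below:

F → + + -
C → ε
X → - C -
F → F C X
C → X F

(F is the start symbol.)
FIRST sets of the non-terminals at (or reachable through a nullable prefix from) the front of some alternative:
  FIRST(F) = { '+' }
  FIRST(X) = { '-' }

Productions for F:
  F → + + -: FIRST = { '+' }
  F → F C X: FIRST = { '+' }
Productions for C:
  C → ε: FIRST = { ε }
  C → X F: FIRST = { '-' }
X has only one production, so no FIRST/FIRST conflict is possible there.

Conflict for F: F → + + - and F → F C X
  Overlap: { '+' }

Answer: Yes. F → '+' '+' '-' / F → F C X on { '+' }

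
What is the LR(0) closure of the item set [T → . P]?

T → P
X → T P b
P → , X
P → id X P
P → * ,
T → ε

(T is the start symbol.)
{ [P → . * ,], [P → . , X], [P → . id X P], [T → . P] }

To compute CLOSURE, for each item [A → α.Bβ] where B is a non-terminal, add [B → .γ] for all productions B → γ; repeat for the newly added items until nothing changes.

Start with: [T → . P]
  [T → . P] has the dot before P: add [P → . , X], [P → . id X P], [P → . * ,]
No further items can be added.

CLOSURE = { [P → . * ,], [P → . , X], [P → . id X P], [T → . P] }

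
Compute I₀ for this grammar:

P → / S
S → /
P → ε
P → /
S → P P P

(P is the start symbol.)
First, augment the grammar with P' → P
I₀ = CLOSURE({ [P' → . P] }):
  [P' → . P] has the dot before P: add [P → . / S], [P → .], [P → . /]
No further items can be added.

I₀ = { [P → . / S], [P → . /], [P → .], [P' → . P] }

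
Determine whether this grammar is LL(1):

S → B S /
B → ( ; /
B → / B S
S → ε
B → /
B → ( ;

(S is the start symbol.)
No. Predict set conflict for S: { '(', '/' }

A grammar is LL(1) if for each non-terminal N with multiple productions, the predict sets of those productions are pairwise disjoint, where PREDICT(N → α) = (FIRST(α) \ {ε}) ∪ (FOLLOW(N) if α ⇒* ε).

Relevant sets:
  FIRST(B) = { '(', '/' }
  FOLLOW(S) = { $, '(', '/' }

For S:
  PREDICT(S → B S '/') = { '(', '/' }
  PREDICT(S → ε) = { $, '(', '/' }
For B:
  PREDICT(B → '(' ';' '/') = { '(' }
  PREDICT(B → '/' B S) = { '/' }
  PREDICT(B → '/') = { '/' }
  PREDICT(B → '(' ';') = { '(' }

Conflict found: Predict set conflict for S: { '(', '/' }
The grammar is NOT LL(1).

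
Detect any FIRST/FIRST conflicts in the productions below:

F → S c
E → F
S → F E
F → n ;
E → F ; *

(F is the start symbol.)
Yes. F → S c / F → n ';' on { 'n' }; E → F / E → F ';' '*' on { 'n' }

FIRST sets of the non-terminals at (or reachable through a nullable prefix from) the front of some alternative:
  FIRST(S) = { 'n' }
  FIRST(F) = { 'n' }

Productions for F:
  F → S c: FIRST = { 'n' }
  F → n ;: FIRST = { 'n' }
Productions for E:
  E → F: FIRST = { 'n' }
  E → F ; *: FIRST = { 'n' }
S has only one production, so no FIRST/FIRST conflict is possible there.

Conflict for F: F → S c and F → n ;
  Overlap: { 'n' }
Conflict for E: E → F and E → F ; *
  Overlap: { 'n' }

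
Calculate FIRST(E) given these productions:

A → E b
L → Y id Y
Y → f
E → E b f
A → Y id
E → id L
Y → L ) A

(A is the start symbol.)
{ 'id' }

To compute FIRST(E), examine every production with E on the left-hand side, reading each right-hand side left to right until a non-nullable symbol is reached.

From E → E b f:
  - E is the symbol being defined: contributes nothing new
    E is not nullable, so stop
From E → id L:
  - id is a terminal: add 'id' and stop

Collecting: FIRST(E) = { 'id' }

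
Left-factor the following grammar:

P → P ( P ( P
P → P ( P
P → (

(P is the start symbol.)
P → P ( P P'
P' → ( P
P' → ε
P → (

Left-factoring transforms A → αβ₁ | αβ₂ into A → αA' and A' → β₁ | β₂
(α is the longest common prefix among the alternatives). Repeat until
no nonterminal has two alternatives with a common prefix.

Round 1: P has alternatives sharing prefix 'P ( P'. Introduce P': P → P ( P P'
  Add: P' → ( P
  Add: P' → ε

No remaining common prefixes — done.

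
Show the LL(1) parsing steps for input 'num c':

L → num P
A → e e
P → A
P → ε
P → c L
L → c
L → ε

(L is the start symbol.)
Stack is shown with the top on the left.

Stack    Input    Action
------------------------
L $      num c $  output L → num P
num P $  num c $  match 'num'
P $      c $      output P → c L
c L $    c $      match 'c'
L $      $        output L → ε
$        $        accept

The string is accepted.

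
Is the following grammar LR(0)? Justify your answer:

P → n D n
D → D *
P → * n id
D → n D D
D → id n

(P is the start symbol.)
No. Shift-reduce conflict between [D → n D D .] and [D → D . *]

A grammar is LR(0) if no state in the canonical LR(0) collection has:
  - both a shift item (dot before a terminal) and a complete item (shift-reduce conflict), or
  - two or more complete items (reduce-reduce conflict; the accept item [P' → P .] counts as a complete item here).

Augment with P' → P and build the canonical LR(0) collection (I0 = CLOSURE({[P' → . P]}), then GOTO on every symbol after a dot until no new states appear). It has 14 states:
  I0: { [P → . * n id], [P → . n D n], [P' → . P] }  — shift
  I1: { [P → * . n id] }  — shift
  I2: { [P' → P .] }  — accept
  I3: { [D → . D *], [D → . id n], [D → . n D D], [P → n . D n] }  — shift
  I4: { [D → D . *], [P → n D . n] }  — shift
  I5: { [D → id . n] }  — shift
  I6: { [D → . D *], [D → . id n], [D → . n D D], [D → n . D D] }  — shift
  I7: { [D → . D *], [D → . id n], [D → . n D D], [D → D . *], [D → n D . D] }  — shift
  I8: { [D → D * .] }  — reduce
  I9: { [D → D . *], [D → n D D .] }  — shift, reduce
  I10: { [D → id n .] }  — reduce
  I11: { [P → n D n .] }  — reduce
  I12: { [P → * n . id] }  — shift
  I13: { [P → * n id .] }  — reduce

Conflict in state I9:
  Shift-reduce conflict between [D → n D D .] and [D → D . *]
So the grammar is NOT LR(0).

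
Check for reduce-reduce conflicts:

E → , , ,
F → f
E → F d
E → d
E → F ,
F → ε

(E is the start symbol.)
A reduce-reduce conflict occurs when an LR(0) state has two complete items [A → α .] and [B → β .] — both call for a reduction, and with no lookahead the parser cannot choose between them.

Augment with E' → E and build the canonical LR(0) collection (I0 = CLOSURE({[E' → . E]}), then GOTO on every symbol after a dot until no new states appear). It has 10 states:
  I0: { [E → . , , ,], [E → . F ,], [E → . F d], [E → . d], [E' → . E], [F → . f], [F → .] }  — shift, reduce
  I1: { [E → , . , ,] }  — shift
  I2: { [E' → E .] }  — accept
  I3: { [E → F . ,], [E → F . d] }  — shift
  I4: { [E → d .] }  — reduce
  I5: { [F → f .] }  — reduce
  I6: { [E → F , .] }  — reduce
  I7: { [E → F d .] }  — reduce
  I8: { [E → , , . ,] }  — shift
  I9: { [E → , , , .] }  — reduce

No state contains more than one complete item.

Answer: No reduce-reduce conflicts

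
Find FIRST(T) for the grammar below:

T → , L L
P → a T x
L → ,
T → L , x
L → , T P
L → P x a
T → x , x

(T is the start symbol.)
{ ',', 'a', 'x' }

To compute FIRST(T), examine every production with T on the left-hand side, reading each right-hand side left to right until a non-nullable symbol is reached.

FIRST sets of the other non-terminals involved (by the same procedure, iterated to a fixed point):
  FIRST(L) = { ',', 'a' }

From T → , L L:
  - ',' is a terminal: add ',' and stop
From T → L , x:
  - L is a non-terminal: add FIRST(L) \ {ε} = { ',', 'a' }
    L is not nullable, so stop
From T → x , x:
  - x is a terminal: add 'x' and stop

Collecting: FIRST(T) = { ',', 'a', 'x' }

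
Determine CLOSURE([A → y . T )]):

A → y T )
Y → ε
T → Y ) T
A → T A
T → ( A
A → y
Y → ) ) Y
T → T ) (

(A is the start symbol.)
{ [A → y . T )], [T → . ( A], [T → . T ) (], [T → . Y ) T], [Y → . ) ) Y], [Y → .] }

To compute CLOSURE, for each item [A → α.Bβ] where B is a non-terminal, add [B → .γ] for all productions B → γ; repeat for the newly added items until nothing changes.

Start with: [A → y . T )]
  [A → y . T )] has the dot before T: add [T → . Y ) T], [T → . ( A], [T → . T ) (]
  [T → . Y ) T] has the dot before Y: add [Y → .], [Y → . ) ) Y]
No further items can be added.

CLOSURE = { [A → y . T )], [T → . ( A], [T → . T ) (], [T → . Y ) T], [Y → . ) ) Y], [Y → .] }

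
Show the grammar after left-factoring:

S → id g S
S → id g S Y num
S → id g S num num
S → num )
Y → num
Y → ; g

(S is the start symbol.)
S → id g S S'
S' → ε
S' → Y num
S' → num num
S → num )
Y → num
Y → ; g

Left-factoring transforms A → αβ₁ | αβ₂ into A → αA' and A' → β₁ | β₂
(α is the longest common prefix among the alternatives). Repeat until
no nonterminal has two alternatives with a common prefix.

Round 1: S has alternatives sharing prefix 'id g S'. Introduce S': S → id g S S'
  Add: S' → ε
  Add: S' → Y num
  Add: S' → num num

No remaining common prefixes — done.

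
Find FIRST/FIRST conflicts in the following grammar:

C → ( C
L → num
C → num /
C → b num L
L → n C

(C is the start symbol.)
No FIRST/FIRST conflicts.

Productions for C:
  C → ( C: FIRST = { '(' }
  C → num /: FIRST = { 'num' }
  C → b num L: FIRST = { 'b' }
Productions for L:
  L → num: FIRST = { 'num' }
  L → n C: FIRST = { 'n' }

All alternatives of each non-terminal have pairwise disjoint FIRST sets.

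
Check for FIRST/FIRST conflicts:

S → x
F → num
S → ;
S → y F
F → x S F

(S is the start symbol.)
Productions for S:
  S → x: FIRST = { 'x' }
  S → ;: FIRST = { ';' }
  S → y F: FIRST = { 'y' }
Productions for F:
  F → num: FIRST = { 'num' }
  F → x S F: FIRST = { 'x' }

All alternatives of each non-terminal have pairwise disjoint FIRST sets.

Answer: No FIRST/FIRST conflicts.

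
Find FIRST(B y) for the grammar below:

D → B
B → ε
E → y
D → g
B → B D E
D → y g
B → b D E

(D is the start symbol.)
FIRST sets of the non-terminals involved (from the grammar, by fixed-point iteration):
  FIRST(B) = { 'b', 'g', 'y', ε }

To compute FIRST(B y), process the symbols left to right:
Symbol B is a non-terminal. Add FIRST(B) \ {ε} = { 'b', 'g', 'y' }
B is nullable (ε ∈ FIRST(B)), continue to the next symbol.
Symbol y is a terminal. Add 'y' and stop.
FIRST(B y) = { 'b', 'g', 'y' }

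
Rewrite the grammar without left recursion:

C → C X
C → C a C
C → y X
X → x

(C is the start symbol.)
C → y X C'
C' → X C'
C' → a C C'
C' → ε
X → x

C is directly left-recursive. The standard transformation for
  A → A α₁ | ... | A α_m | β₁ | ... | β_n
is
  A  → β₁ A' | ... | β_n A'
  A' → α₁ A' | ... | α_m A' | ε

C → y X becomes C → y X C'
C → C X becomes C' → X C'
C → C a C becomes C' → a C C'
Add C' → ε

Productions for other non-terminals are unchanged:
  X → x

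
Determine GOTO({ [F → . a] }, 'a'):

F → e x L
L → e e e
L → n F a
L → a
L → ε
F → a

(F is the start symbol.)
{ [F → a .] }

GOTO(I, 'a') = CLOSURE({ [A → αX.β] : [A → α.Xβ] ∈ I, X = 'a' })

Items with dot before 'a', with the dot advanced:
  [F → . a] → [F → a .]
Closure adds nothing (no advanced item has the dot before a non-terminal).

GOTO = { [F → a .] }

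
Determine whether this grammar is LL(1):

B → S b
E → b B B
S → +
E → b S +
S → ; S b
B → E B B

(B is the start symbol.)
Relevant sets:
  FIRST(S) = { '+', ';' }
  FIRST(E) = { 'b' }

For B:
  PREDICT(B → S b) = { '+', ';' }
  PREDICT(B → E B B) = { 'b' }
For E:
  PREDICT(E → b B B) = { 'b' }
  PREDICT(E → b S '+') = { 'b' }
For S:
  PREDICT(S → '+') = { '+' }
  PREDICT(S → ';' S b) = { ';' }

Conflict found: Predict set conflict for E: { 'b' }
The grammar is NOT LL(1).

Answer: No. Predict set conflict for E: { 'b' }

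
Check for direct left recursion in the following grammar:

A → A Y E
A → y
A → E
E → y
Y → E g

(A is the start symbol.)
Yes, A is left-recursive

Direct left recursion occurs when N → N α for some non-terminal N (the right-hand side begins with the left-hand side itself).

A → A Y E: LEFT RECURSIVE (starts with A)
A → y: starts with y
A → E: starts with E
E → y: starts with y
Y → E g: starts with E

The grammar has direct left recursion on: A.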